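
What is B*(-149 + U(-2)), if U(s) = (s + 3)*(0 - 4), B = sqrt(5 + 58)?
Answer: -459*sqrt(7) ≈ -1214.4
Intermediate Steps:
B = 3*sqrt(7) (B = sqrt(63) = 3*sqrt(7) ≈ 7.9373)
U(s) = -12 - 4*s (U(s) = (3 + s)*(-4) = -12 - 4*s)
B*(-149 + U(-2)) = (3*sqrt(7))*(-149 + (-12 - 4*(-2))) = (3*sqrt(7))*(-149 + (-12 + 8)) = (3*sqrt(7))*(-149 - 4) = (3*sqrt(7))*(-153) = -459*sqrt(7)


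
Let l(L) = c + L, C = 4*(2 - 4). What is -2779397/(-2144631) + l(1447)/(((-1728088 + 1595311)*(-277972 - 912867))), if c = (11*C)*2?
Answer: 146489073963378164/113033513108966931 ≈ 1.2960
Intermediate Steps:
C = -8 (C = 4*(-2) = -8)
c = -176 (c = (11*(-8))*2 = -88*2 = -176)
l(L) = -176 + L
-2779397/(-2144631) + l(1447)/(((-1728088 + 1595311)*(-277972 - 912867))) = -2779397/(-2144631) + (-176 + 1447)/(((-1728088 + 1595311)*(-277972 - 912867))) = -2779397*(-1/2144631) + 1271/((-132777*(-1190839))) = 2779397/2144631 + 1271/158116029903 = 146489073963378164/113033513108966931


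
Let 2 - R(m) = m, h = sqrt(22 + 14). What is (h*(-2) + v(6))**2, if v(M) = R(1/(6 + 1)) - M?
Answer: 12769/49 ≈ 260.59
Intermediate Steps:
h = 6 (h = sqrt(36) = 6)
R(m) = 2 - m
v(M) = 13/7 - M (v(M) = (2 - 1/(6 + 1)) - M = (2 - 1/7) - M = 13/7 - M)
(h*(-2) + v(6))**2 = (6*(-2) + (13/7 - 1*6))**2 = (-12 + (13/7 - 6))**2 = (-12 - 29/7)**2 = (-113/7)**2 = 12769/49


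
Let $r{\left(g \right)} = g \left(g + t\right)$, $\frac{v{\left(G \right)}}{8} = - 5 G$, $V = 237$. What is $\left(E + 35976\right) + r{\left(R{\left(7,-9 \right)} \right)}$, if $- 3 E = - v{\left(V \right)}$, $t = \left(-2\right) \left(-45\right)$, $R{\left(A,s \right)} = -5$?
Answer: $32391$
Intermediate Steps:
$v{\left(G \right)} = - 40 G$ ($v{\left(G \right)} = 8 \left(- 5 G\right) = - 40 G$)
$t = 90$
$E = -3160$ ($E = - \frac{\left(-1\right) \left(\left(-40\right) 237\right)}{3} = - \frac{\left(-1\right) \left(-9480\right)}{3} = \left(- \frac{1}{3}\right) 9480 = -3160$)
$r{\left(g \right)} = g \left(90 + g\right)$ ($r{\left(g \right)} = g \left(g + 90\right) = g \left(90 + g\right)$)
$\left(E + 35976\right) + r{\left(R{\left(7,-9 \right)} \right)} = \left(-3160 + 35976\right) - 5 \left(90 - 5\right) = 32816 - 425 = 32391$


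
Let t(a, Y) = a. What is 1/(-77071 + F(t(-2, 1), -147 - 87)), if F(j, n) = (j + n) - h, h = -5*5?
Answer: -1/77282 ≈ -1.2940e-5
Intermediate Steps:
h = -25
F(j, n) = 25 + j + n (F(j, n) = (j + n) - 1*(-25) = (j + n) + 25 = 25 + j + n)
1/(-77071 + F(t(-2, 1), -147 - 87)) = 1/(-77071 + (25 - 2 + (-147 - 87))) = 1/(-77071 + (25 - 2 - 234)) = 1/(-77071 - 211) = 1/(-77282) = -1/77282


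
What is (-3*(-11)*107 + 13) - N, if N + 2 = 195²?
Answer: -34479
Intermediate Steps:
N = 38023 (N = -2 + 195² = -2 + 38025 = 38023)
(-3*(-11)*107 + 13) - N = (-3*(-11)*107 + 13) - 1*38023 = (33*107 + 13) - 38023 = (3531 + 13) - 38023 = 3544 - 38023 = -34479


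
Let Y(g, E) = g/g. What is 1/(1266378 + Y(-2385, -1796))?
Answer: 1/1266379 ≈ 7.8965e-7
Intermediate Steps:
Y(g, E) = 1
1/(1266378 + Y(-2385, -1796)) = 1/(1266378 + 1) = 1/1266379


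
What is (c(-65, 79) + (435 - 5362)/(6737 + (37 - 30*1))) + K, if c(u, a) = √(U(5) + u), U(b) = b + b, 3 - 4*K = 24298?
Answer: -40966297/6744 + I*√55 ≈ -6074.5 + 7.4162*I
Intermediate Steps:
K = -24295/4 (K = ¾ - ¼*24298 = ¾ - 12149/2 = -24295/4 ≈ -6073.8)
U(b) = 2*b
c(u, a) = √(10 + u) (c(u, a) = √(2*5 + u) = √(10 + u))
(c(-65, 79) + (435 - 5362)/(6737 + (37 - 30*1))) + K = (√(10 - 65) + (435 - 5362)/(6737 + (37 - 30*1))) - 24295/4 = (√(-55) - 4927/(6737 + (37 - 30))) - 24295/4 = (I*√55 - 4927/(6737 + 7)) - 24295/4 = (I*√55 - 4927/6744) - 24295/4 = (-4927/6744 + I*√55) - 24295/4 = -40966297/6744 + I*√55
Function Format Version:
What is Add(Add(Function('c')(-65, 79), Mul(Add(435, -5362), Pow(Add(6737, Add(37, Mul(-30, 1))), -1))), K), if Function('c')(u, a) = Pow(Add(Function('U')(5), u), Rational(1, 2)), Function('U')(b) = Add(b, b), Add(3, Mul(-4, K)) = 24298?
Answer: Add(Rational(-40966297, 6744), Mul(I, Pow(55, Rational(1, 2)))) ≈ Add(-6074.5, Mul(7.4162, I))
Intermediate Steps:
K = Rational(-24295, 4) (K = Add(Rational(3, 4), Mul(Rational(-1, 4), 24298)) = Add(Rational(3, 4), Rational(-12149, 2)) = Rational(-24295, 4) ≈ -6073.8)
Function('U')(b) = Mul(2, b)
Function('c')(u, a) = Pow(Add(10, u), Rational(1, 2)) (Function('c')(u, a) = Pow(Add(Mul(2, 5), u), Rational(1, 2)) = Pow(Add(10, u), Rational(1, 2)))
Add(Add(Function('c')(-65, 79), Mul(Add(435, -5362), Pow(Add(6737, Add(37, Mul(-30, 1))), -1))), K) = Add(Add(Pow(Add(10, -65), Rational(1, 2)), Mul(Add(435, -5362), Pow(Add(6737, Add(37, Mul(-30, 1))), -1))), Rational(-24295, 4)) = Add(Add(Pow(-55, Rational(1, 2)), Mul(-4927, Pow(Add(6737, Add(37, -30)), -1))), Rational(-24295, 4)) = Add(Add(Mul(I, Pow(55, Rational(1, 2))), Mul(-4927, Pow(Add(6737, 7), -1))), Rational(-24295, 4)) = Add(Add(Mul(I, Pow(55, Rational(1, 2))), Mul(-4927, Pow(6744, -1))), Rational(-24295, 4)) = Add(Add(Mul(I, Pow(55, Rational(1, 2))), Mul(-4927, Rational(1, 6744))), Rational(-24295, 4)) = Add(Add(Mul(I, Pow(55, Rational(1, 2))), Rational(-4927, 6744)), Rational(-24295, 4)) = Add(Add(Rational(-4927, 6744), Mul(I, Pow(55, Rational(1, 2)))), Rational(-24295, 4)) = Add(Rational(-40966297, 6744), Mul(I, Pow(55, Rational(1, 2))))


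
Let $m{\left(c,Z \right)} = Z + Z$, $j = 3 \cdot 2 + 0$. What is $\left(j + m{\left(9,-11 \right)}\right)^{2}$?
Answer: $256$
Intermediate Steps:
$j = 6$ ($j = 6 + 0 = 6$)
$m{\left(c,Z \right)} = 2 Z$
$\left(j + m{\left(9,-11 \right)}\right)^{2} = \left(6 + 2 \left(-11\right)\right)^{2} = \left(6 - 22\right)^{2} = \left(-16\right)^{2} = 256$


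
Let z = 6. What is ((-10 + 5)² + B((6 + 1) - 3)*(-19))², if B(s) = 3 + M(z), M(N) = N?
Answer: 21316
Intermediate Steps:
B(s) = 9 (B(s) = 3 + 6 = 9)
((-10 + 5)² + B((6 + 1) - 3)*(-19))² = ((-10 + 5)² + 9*(-19))² = ((-5)² - 171)² = (25 - 171)² = (-146)² = 21316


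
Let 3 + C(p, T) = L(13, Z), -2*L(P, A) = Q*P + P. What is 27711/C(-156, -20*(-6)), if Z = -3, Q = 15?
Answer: -27711/107 ≈ -258.98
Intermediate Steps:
L(P, A) = -8*P (L(P, A) = -(15*P + P)/2 = -8*P)
C(p, T) = -107 (C(p, T) = -3 - 8*13 = -3 - 104 = -107)
27711/C(-156, -20*(-6)) = 27711/(-107) = 27711*(-1/107) = -27711/107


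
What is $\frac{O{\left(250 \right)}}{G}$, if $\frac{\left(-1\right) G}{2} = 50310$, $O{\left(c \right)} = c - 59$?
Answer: $- \frac{191}{100620} \approx -0.0018982$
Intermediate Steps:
$O{\left(c \right)} = -59 + c$
$G = -100620$ ($G = \left(-2\right) 50310 = -100620$)
$\frac{O{\left(250 \right)}}{G} = \frac{-59 + 250}{-100620} = 191 \left(- \frac{1}{100620}\right) = - \frac{191}{100620}$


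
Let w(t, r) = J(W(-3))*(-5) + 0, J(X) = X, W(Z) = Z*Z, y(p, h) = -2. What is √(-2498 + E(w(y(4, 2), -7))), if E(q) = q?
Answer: I*√2543 ≈ 50.428*I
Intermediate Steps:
W(Z) = Z²
w(t, r) = -45 (w(t, r) = (-3)²*(-5) + 0 = 9*(-5) + 0 = -45 + 0 = -45)
√(-2498 + E(w(y(4, 2), -7))) = √(-2498 - 45) = √(-2543) = I*√2543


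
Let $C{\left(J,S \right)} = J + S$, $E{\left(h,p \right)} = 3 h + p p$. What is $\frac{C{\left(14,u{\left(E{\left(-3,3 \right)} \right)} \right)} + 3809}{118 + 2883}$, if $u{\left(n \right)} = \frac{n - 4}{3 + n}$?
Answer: $\frac{11465}{9003} \approx 1.2735$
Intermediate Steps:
$E{\left(h,p \right)} = p^{2} + 3 h$ ($E{\left(h,p \right)} = 3 h + p^{2} = p^{2} + 3 h$)
$u{\left(n \right)} = \frac{-4 + n}{3 + n}$
$\frac{C{\left(14,u{\left(E{\left(-3,3 \right)} \right)} \right)} + 3809}{118 + 2883} = \frac{\left(14 + \frac{-4 + \left(3^{2} + 3 \left(-3\right)\right)}{3 + \left(3^{2} + 3 \left(-3\right)\right)}\right) + 3809}{118 + 2883} = \frac{\left(14 + \frac{-4 + \left(9 - 9\right)}{3 + \left(9 - 9\right)}\right) + 3809}{3001} = \left(\left(14 + \frac{-4 + 0}{3 + 0}\right) + 3809\right) \frac{1}{3001} = \left(\left(14 + \frac{1}{3} \left(-4\right)\right) + 3809\right) \frac{1}{3001} = \left(\left(14 - \frac{4}{3}\right) + 3809\right) \frac{1}{3001} = \left(\frac{38}{3} + 3809\right) \frac{1}{3001} = \frac{11465}{3} \cdot \frac{1}{3001} = \frac{11465}{9003}$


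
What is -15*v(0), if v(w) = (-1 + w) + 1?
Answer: 0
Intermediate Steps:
v(w) = w
-15*v(0) = -15*0 = 0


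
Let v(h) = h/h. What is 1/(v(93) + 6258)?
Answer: 1/6259 ≈ 0.00015977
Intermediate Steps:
v(h) = 1
1/(v(93) + 6258) = 1/(1 + 6258) = 1/6259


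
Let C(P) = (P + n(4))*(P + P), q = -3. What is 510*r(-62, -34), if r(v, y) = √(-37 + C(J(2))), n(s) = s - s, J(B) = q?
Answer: 510*I*√19 ≈ 2223.0*I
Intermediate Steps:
J(B) = -3
n(s) = 0
C(P) = 2*P² (C(P) = (P + 0)*(P + P) = P*(2*P) = 2*P²)
r(v, y) = I*√19 (r(v, y) = √(-37 + 2*(-3)²) = √(-37 + 2*9) = √(-37 + 18) = √(-19) = I*√19)
510*r(-62, -34) = 510*(I*√19) = 510*I*√19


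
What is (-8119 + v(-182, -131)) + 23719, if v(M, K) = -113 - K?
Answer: 15618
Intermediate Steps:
(-8119 + v(-182, -131)) + 23719 = (-8119 + (-113 - 1*(-131))) + 23719 = (-8119 + (-113 + 131)) + 23719 = (-8119 + 18) + 23719 = -8101 + 23719 = 15618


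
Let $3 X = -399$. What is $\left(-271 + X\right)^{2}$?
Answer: $163216$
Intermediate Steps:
$X = -133$ ($X = \frac{1}{3} \left(-399\right) = -133$)
$\left(-271 + X\right)^{2} = \left(-271 - 133\right)^{2} = \left(-404\right)^{2} = 163216$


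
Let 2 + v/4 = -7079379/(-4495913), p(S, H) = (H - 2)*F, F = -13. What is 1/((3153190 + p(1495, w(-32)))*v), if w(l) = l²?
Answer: -4495913/24019599940352 ≈ -1.8718e-7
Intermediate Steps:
p(S, H) = 26 - 13*H (p(S, H) = (H - 2)*(-13) = (-2 + H)*(-13) = 26 - 13*H)
v = -7649788/4495913 (v = -8 + 4*(-7079379/(-4495913)) = -8 + 4*(-7079379*(-1/4495913)) = -8 + 4*(7079379/4495913) = -8 + 28317516/4495913 = -7649788/4495913 ≈ -1.7015)
1/((3153190 + p(1495, w(-32)))*v) = 1/((3153190 + (26 - 13*(-32)²))*(-7649788/4495913)) = -4495913/7649788/(3153190 + (26 - 13*1024)) = -4495913/7649788/(3153190 + (26 - 13312)) = -4495913/7649788/(3153190 - 13286) = -4495913/7649788/3139904 = (1/3139904)*(-4495913/7649788) = -4495913/24019599940352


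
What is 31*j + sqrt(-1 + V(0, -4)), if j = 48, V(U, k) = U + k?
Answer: 1488 + I*sqrt(5) ≈ 1488.0 + 2.2361*I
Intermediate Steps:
31*j + sqrt(-1 + V(0, -4)) = 31*48 + sqrt(-1 + (0 - 4)) = 1488 + sqrt(-1 - 4) = 1488 + sqrt(-5) = 1488 + I*sqrt(5)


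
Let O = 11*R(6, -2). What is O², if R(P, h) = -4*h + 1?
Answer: 9801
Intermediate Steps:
R(P, h) = 1 - 4*h
O = 99 (O = 11*(1 - 4*(-2)) = 11*(1 + 8) = 11*9 = 99)
O² = 99² = 9801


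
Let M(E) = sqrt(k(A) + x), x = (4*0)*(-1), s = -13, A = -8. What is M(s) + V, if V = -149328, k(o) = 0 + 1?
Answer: -149327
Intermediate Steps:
x = 0 (x = 0*(-1) = 0)
k(o) = 1
M(E) = 1 (M(E) = sqrt(1 + 0) = sqrt(1) = 1)
M(s) + V = 1 - 149328 = -149327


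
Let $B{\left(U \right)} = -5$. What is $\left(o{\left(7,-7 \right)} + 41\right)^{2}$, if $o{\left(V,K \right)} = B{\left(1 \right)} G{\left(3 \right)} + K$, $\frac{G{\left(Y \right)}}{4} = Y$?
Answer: $676$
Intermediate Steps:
$G{\left(Y \right)} = 4 Y$
$o{\left(V,K \right)} = -60 + K$ ($o{\left(V,K \right)} = - 5 \cdot 4 \cdot 3 + K = \left(-5\right) 12 + K = -60 + K$)
$\left(o{\left(7,-7 \right)} + 41\right)^{2} = \left(\left(-60 - 7\right) + 41\right)^{2} = \left(-67 + 41\right)^{2} = \left(-26\right)^{2} = 676$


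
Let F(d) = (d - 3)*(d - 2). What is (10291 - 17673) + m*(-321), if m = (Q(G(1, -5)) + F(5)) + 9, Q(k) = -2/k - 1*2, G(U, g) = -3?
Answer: -11769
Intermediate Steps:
F(d) = (-3 + d)*(-2 + d)
Q(k) = -2 - 2/k (Q(k) = -2/k - 2 = -2 - 2/k)
m = 41/3 (m = ((-2 - 2/(-3)) + (6 + 5**2 - 5*5)) + 9 = ((-2 - 2*(-1/3)) + (6 + 25 - 25)) + 9 = ((-2 + 2/3) + 6) + 9 = (-4/3 + 6) + 9 = 14/3 + 9 = 41/3 ≈ 13.667)
(10291 - 17673) + m*(-321) = (10291 - 17673) + (41/3)*(-321) = -7382 - 4387 = -11769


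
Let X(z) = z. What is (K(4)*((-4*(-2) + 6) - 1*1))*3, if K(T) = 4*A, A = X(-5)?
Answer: -780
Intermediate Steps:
A = -5
K(T) = -20 (K(T) = 4*(-5) = -20)
(K(4)*((-4*(-2) + 6) - 1*1))*3 = -20*((-4*(-2) + 6) - 1*1)*3 = -20*((8 + 6) - 1)*3 = -20*(14 - 1)*3 = -20*13*3 = -260*3 = -780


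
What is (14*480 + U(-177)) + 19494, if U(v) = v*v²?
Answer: -5519019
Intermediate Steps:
U(v) = v³
(14*480 + U(-177)) + 19494 = (14*480 + (-177)³) + 19494 = (6720 - 5545233) + 19494 = -5538513 + 19494 = -5519019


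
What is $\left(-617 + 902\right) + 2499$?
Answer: $2784$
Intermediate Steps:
$\left(-617 + 902\right) + 2499 = 285 + 2499 = 2784$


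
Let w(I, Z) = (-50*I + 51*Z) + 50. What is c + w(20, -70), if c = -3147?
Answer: -7667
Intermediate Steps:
w(I, Z) = 50 - 50*I + 51*Z
c + w(20, -70) = -3147 + (50 - 50*20 + 51*(-70)) = -3147 + (50 - 1000 - 3570) = -3147 - 4520 = -7667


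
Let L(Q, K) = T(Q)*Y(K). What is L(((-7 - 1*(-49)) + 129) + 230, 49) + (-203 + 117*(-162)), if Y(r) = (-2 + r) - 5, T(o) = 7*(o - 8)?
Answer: 96385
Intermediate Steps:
T(o) = -56 + 7*o (T(o) = 7*(-8 + o) = -56 + 7*o)
Y(r) = -7 + r
L(Q, K) = (-56 + 7*Q)*(-7 + K)
L(((-7 - 1*(-49)) + 129) + 230, 49) + (-203 + 117*(-162)) = 7*(-8 + (((-7 - 1*(-49)) + 129) + 230))*(-7 + 49) + (-203 + 117*(-162)) = 7*(-8 + (((-7 + 49) + 129) + 230))*42 + (-203 - 18954) = 7*(-8 + ((42 + 129) + 230))*42 - 19157 = 7*(-8 + (171 + 230))*42 - 19157 = 7*(-8 + 401)*42 - 19157 = 7*393*42 - 19157 = 115542 - 19157 = 96385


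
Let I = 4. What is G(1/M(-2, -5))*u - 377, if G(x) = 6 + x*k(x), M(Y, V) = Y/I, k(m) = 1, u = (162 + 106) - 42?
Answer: 527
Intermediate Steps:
u = 226 (u = 268 - 42 = 226)
M(Y, V) = Y/4
G(x) = 6 + x (G(x) = 6 + x*1 = 6 + x)
G(1/M(-2, -5))*u - 377 = (6 + 1/((¼)*(-2)))*226 - 377 = (6 + 1/(-½))*226 - 377 = (6 - 2)*226 - 377 = 4*226 - 377 = 904 - 377 = 527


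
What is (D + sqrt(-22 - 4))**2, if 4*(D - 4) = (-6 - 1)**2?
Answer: 3809/16 + 65*I*sqrt(26)/2 ≈ 238.06 + 165.72*I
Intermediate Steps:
D = 65/4 (D = 4 + (-6 - 1)**2/4 = 4 + (1/4)*(-7)**2 = 4 + (1/4)*49 = 4 + 49/4 = 65/4 ≈ 16.250)
(D + sqrt(-22 - 4))**2 = (65/4 + sqrt(-22 - 4))**2 = (65/4 + sqrt(-26))**2 = (65/4 + I*sqrt(26))**2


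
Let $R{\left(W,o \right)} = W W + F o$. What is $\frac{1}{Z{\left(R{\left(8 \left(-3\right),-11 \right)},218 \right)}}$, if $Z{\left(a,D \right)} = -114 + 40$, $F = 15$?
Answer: $- \frac{1}{74} \approx -0.013514$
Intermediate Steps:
$R{\left(W,o \right)} = W^{2} + 15 o$ ($R{\left(W,o \right)} = W W + 15 o = W^{2} + 15 o$)
$Z{\left(a,D \right)} = -74$
$\frac{1}{Z{\left(R{\left(8 \left(-3\right),-11 \right)},218 \right)}} = \frac{1}{-74} = - \frac{1}{74}$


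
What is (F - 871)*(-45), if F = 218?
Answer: 29385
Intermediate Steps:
(F - 871)*(-45) = (218 - 871)*(-45) = -653*(-45) = 29385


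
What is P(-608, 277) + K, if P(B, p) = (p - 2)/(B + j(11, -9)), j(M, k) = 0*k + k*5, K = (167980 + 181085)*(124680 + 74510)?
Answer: 45403258049275/653 ≈ 6.9530e+10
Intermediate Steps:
K = 69530257350 (K = 349065*199190 = 69530257350)
j(M, k) = 5*k (j(M, k) = 0 + 5*k = 5*k)
P(B, p) = (-2 + p)/(-45 + B) (P(B, p) = (p - 2)/(B + 5*(-9)) = (-2 + p)/(B - 45) = (-2 + p)/(-45 + B))
P(-608, 277) + K = (-2 + 277)/(-45 - 608) + 69530257350 = 275/(-653) + 69530257350 = -1/653*275 + 69530257350 = -275/653 + 69530257350 = 45403258049275/653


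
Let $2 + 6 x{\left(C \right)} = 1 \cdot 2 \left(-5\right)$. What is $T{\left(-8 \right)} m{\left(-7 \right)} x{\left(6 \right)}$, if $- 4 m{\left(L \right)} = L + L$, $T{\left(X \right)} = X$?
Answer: $56$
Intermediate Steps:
$x{\left(C \right)} = -2$ ($x{\left(C \right)} = - \frac{1}{3} + \frac{1 \cdot 2 \left(-5\right)}{6} = - \frac{1}{3} + \frac{2 \left(-5\right)}{6} = - \frac{1}{3} + \frac{1}{6} \left(-10\right) = - \frac{1}{3} - \frac{5}{3} = -2$)
$m{\left(L \right)} = - \frac{L}{2}$ ($m{\left(L \right)} = - \frac{L + L}{4} = - \frac{2 L}{4} = - \frac{L}{2}$)
$T{\left(-8 \right)} m{\left(-7 \right)} x{\left(6 \right)} = - 8 \left(\left(- \frac{1}{2}\right) \left(-7\right)\right) \left(-2\right) = \left(-8\right) \frac{7}{2} \left(-2\right) = \left(-28\right) \left(-2\right) = 56$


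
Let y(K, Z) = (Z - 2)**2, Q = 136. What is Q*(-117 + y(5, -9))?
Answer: 544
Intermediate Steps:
y(K, Z) = (-2 + Z)**2
Q*(-117 + y(5, -9)) = 136*(-117 + (-2 - 9)**2) = 136*(-117 + (-11)**2) = 136*(-117 + 121) = 136*4 = 544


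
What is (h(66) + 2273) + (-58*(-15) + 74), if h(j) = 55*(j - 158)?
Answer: -1843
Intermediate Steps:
h(j) = -8690 + 55*j (h(j) = 55*(-158 + j) = -8690 + 55*j)
(h(66) + 2273) + (-58*(-15) + 74) = ((-8690 + 55*66) + 2273) + (-58*(-15) + 74) = ((-8690 + 3630) + 2273) + (870 + 74) = (-5060 + 2273) + 944 = -2787 + 944 = -1843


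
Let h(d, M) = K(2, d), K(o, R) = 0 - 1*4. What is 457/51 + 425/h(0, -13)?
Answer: -19847/204 ≈ -97.289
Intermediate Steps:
K(o, R) = -4 (K(o, R) = 0 - 4 = -4)
h(d, M) = -4
457/51 + 425/h(0, -13) = 457/51 + 425/(-4) = 457*(1/51) + 425*(-¼) = 457/51 - 425/4 = -19847/204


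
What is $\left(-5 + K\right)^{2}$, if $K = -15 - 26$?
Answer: $2116$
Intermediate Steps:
$K = -41$ ($K = -15 - 26 = -41$)
$\left(-5 + K\right)^{2} = \left(-5 - 41\right)^{2} = \left(-46\right)^{2} = 2116$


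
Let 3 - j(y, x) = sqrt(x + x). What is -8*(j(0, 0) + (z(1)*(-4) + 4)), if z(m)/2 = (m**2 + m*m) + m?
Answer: 136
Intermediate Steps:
j(y, x) = 3 - sqrt(2)*sqrt(x) (j(y, x) = 3 - sqrt(x + x) = 3 - sqrt(2*x) = 3 - sqrt(2)*sqrt(x))
z(m) = 2*m + 4*m**2 (z(m) = 2*((m**2 + m*m) + m) = 2*((m**2 + m**2) + m) = 2*(2*m**2 + m) = 2*(m + 2*m**2) = 2*m + 4*m**2)
-8*(j(0, 0) + (z(1)*(-4) + 4)) = -8*((3 - sqrt(2)*sqrt(0)) + ((2*1*(1 + 2*1))*(-4) + 4)) = -8*((3 - 1*sqrt(2)*0) + ((2*1*(1 + 2))*(-4) + 4)) = -8*((3 + 0) + ((2*1*3)*(-4) + 4)) = -8*(3 + (6*(-4) + 4)) = -8*(3 + (-24 + 4)) = -8*(3 - 20) = -8*(-17) = 136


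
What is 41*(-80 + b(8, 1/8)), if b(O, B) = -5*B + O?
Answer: -23821/8 ≈ -2977.6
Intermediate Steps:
b(O, B) = O - 5*B
41*(-80 + b(8, 1/8)) = 41*(-80 + (8 - 5/8)) = 41*(-80 + 59/8) = 41*(-581/8) = -23821/8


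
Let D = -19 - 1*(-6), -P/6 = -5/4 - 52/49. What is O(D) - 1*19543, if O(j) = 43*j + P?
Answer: -1968637/98 ≈ -20088.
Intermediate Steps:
P = 1359/98 (P = -6*(-5/4 - 52/49) = -6*(-453/196) = 1359/98 ≈ 13.867)
D = -13 (D = -19 + 6 = -13)
O(j) = 1359/98 + 43*j (O(j) = 43*j + 1359/98 = 1359/98 + 43*j)
O(D) - 1*19543 = (1359/98 + 43*(-13)) - 1*19543 = (1359/98 - 559) - 19543 = -53423/98 - 19543 = -1968637/98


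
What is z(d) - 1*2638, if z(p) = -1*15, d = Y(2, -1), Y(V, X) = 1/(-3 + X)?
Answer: -2653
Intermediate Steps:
d = -¼ (d = 1/(-3 - 1) = 1/(-4) = -¼ ≈ -0.25000)
z(p) = -15
z(d) - 1*2638 = -15 - 1*2638 = -15 - 2638 = -2653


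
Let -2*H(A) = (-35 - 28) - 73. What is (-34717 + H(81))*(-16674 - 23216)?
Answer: 1382148610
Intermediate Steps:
H(A) = 68 (H(A) = -((-35 - 28) - 73)/2 = -(-63 - 73)/2 = -1/2*(-136) = 68)
(-34717 + H(81))*(-16674 - 23216) = (-34717 + 68)*(-16674 - 23216) = -34649*(-39890) = 1382148610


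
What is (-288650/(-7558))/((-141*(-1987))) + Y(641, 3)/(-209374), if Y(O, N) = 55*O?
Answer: -3390550171015/20152268304162 ≈ -0.16825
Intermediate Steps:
(-288650/(-7558))/((-141*(-1987))) + Y(641, 3)/(-209374) = (-288650/(-7558))/((-141*(-1987))) + (55*641)/(-209374) = -288650*(-1/7558)/280167 + 35255*(-1/209374) = (144325/3779)*(1/280167) - 3205/19034 = 144325/1058751093 - 3205/19034 = -3390550171015/20152268304162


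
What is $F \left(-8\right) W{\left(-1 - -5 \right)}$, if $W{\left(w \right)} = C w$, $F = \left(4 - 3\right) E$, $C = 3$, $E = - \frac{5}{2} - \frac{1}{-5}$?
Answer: $\frac{1104}{5} \approx 220.8$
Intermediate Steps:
$E = - \frac{23}{10}$ ($E = \left(-5\right) \frac{1}{2} - - \frac{1}{5} = - \frac{5}{2} + \frac{1}{5} = - \frac{23}{10} \approx -2.3$)
$F = - \frac{23}{10}$ ($F = \left(4 - 3\right) \left(- \frac{23}{10}\right) = 1 \left(- \frac{23}{10}\right) = - \frac{23}{10} \approx -2.3$)
$W{\left(w \right)} = 3 w$
$F \left(-8\right) W{\left(-1 - -5 \right)} = \left(- \frac{23}{10}\right) \left(-8\right) 3 \left(-1 - -5\right) = \frac{92 \cdot 3 \left(-1 + 5\right)}{5} = \frac{92 \cdot 3 \cdot 4}{5} = \frac{92}{5} \cdot 12 = \frac{1104}{5}$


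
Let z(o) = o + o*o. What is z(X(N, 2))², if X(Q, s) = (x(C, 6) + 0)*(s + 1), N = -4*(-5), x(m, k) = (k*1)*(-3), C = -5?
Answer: 8191044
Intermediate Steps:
x(m, k) = -3*k (x(m, k) = k*(-3) = -3*k)
N = 20
X(Q, s) = -18 - 18*s (X(Q, s) = (-3*6 + 0)*(s + 1) = (-18 + 0)*(1 + s) = -18*(1 + s) = -18 - 18*s)
z(o) = o + o²
z(X(N, 2))² = ((-18 - 18*2)*(1 + (-18 - 18*2)))² = ((-18 - 36)*(1 + (-18 - 36)))² = (-54*(1 - 54))² = (-54*(-53))² = 2862² = 8191044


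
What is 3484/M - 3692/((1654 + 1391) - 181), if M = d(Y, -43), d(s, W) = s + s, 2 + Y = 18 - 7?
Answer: 1238965/6444 ≈ 192.27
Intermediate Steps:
Y = 9 (Y = -2 + (18 - 7) = -2 + 11 = 9)
d(s, W) = 2*s
M = 18 (M = 2*9 = 18)
3484/M - 3692/((1654 + 1391) - 181) = 3484/18 - 3692/((1654 + 1391) - 181) = 3484*(1/18) - 3692/(3045 - 181) = 1742/9 - 3692/2864 = 1742/9 - 3692*1/2864 = 1742/9 - 923/716 = 1238965/6444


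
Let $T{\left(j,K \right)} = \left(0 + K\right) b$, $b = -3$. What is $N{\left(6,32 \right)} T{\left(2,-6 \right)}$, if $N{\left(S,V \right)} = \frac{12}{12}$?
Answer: $18$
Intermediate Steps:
$N{\left(S,V \right)} = 1$ ($N{\left(S,V \right)} = 12 \cdot \frac{1}{12} = 1$)
$T{\left(j,K \right)} = - 3 K$ ($T{\left(j,K \right)} = \left(0 + K\right) \left(-3\right) = K \left(-3\right) = - 3 K$)
$N{\left(6,32 \right)} T{\left(2,-6 \right)} = 1 \left(\left(-3\right) \left(-6\right)\right) = 1 \cdot 18 = 18$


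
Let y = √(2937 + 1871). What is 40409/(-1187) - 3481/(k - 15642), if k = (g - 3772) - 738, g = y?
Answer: -2040844880890/60254834669 + 3481*√1202/203049148 ≈ -33.870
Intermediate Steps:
y = 2*√1202 (y = √4808 = 2*√1202 ≈ 69.340)
g = 2*√1202 ≈ 69.340
k = -4510 + 2*√1202 (k = (2*√1202 - 3772) - 738 = (-3772 + 2*√1202) - 738 = -4510 + 2*√1202 ≈ -4440.7)
40409/(-1187) - 3481/(k - 15642) = 40409/(-1187) - 3481/((-4510 + 2*√1202) - 15642) = 40409*(-1/1187) - 3481/(-20152 + 2*√1202) = -40409/1187 - 3481/(-20152 + 2*√1202)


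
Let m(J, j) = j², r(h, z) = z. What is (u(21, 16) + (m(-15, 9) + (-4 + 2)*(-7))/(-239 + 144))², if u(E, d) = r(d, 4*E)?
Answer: 6889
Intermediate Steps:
u(E, d) = 4*E
(u(21, 16) + (m(-15, 9) + (-4 + 2)*(-7))/(-239 + 144))² = (4*21 + (9² + (-4 + 2)*(-7))/(-239 + 144))² = (84 + (81 - 2*(-7))/(-95))² = (84 + (81 + 14)*(-1/95))² = (84 + 95*(-1/95))² = (84 - 1)² = 83² = 6889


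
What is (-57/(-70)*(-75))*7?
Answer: -855/2 ≈ -427.50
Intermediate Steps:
(-57/(-70)*(-75))*7 = (-57*(-1/70)*(-75))*7 = ((57/70)*(-75))*7 = -855/14*7 = -855/2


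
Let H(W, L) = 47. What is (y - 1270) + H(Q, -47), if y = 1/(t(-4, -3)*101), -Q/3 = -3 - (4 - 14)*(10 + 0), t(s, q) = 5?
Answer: -617614/505 ≈ -1223.0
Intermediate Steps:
Q = -291 (Q = -3*(-3 - (4 - 14)*(10 + 0)) = -3*(-3 - (-10)*10) = -3*(-3 - 1*(-100)) = -3*(-3 + 100) = -3*97 = -291)
y = 1/505 (y = 1/(5*101) = 1/505 ≈ 0.0019802)
(y - 1270) + H(Q, -47) = (1/505 - 1270) + 47 = -641349/505 + 47 = -617614/505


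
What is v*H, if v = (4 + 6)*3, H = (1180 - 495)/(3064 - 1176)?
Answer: 10275/944 ≈ 10.885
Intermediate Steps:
H = 685/1888 ≈ 0.36282
v = 30 (v = 10*3 = 30)
v*H = 30*(685/1888) = 10275/944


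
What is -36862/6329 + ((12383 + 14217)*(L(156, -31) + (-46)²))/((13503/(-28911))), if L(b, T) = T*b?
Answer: 630419210825734/4069547 ≈ 1.5491e+8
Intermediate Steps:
-36862/6329 + ((12383 + 14217)*(L(156, -31) + (-46)²))/((13503/(-28911))) = -36862/6329 + ((12383 + 14217)*(-31*156 + (-46)²))/((13503/(-28911))) = -36862*1/6329 + (26600*(-4836 + 2116))/((13503*(-1/28911))) = -36862/6329 + (26600*(-2720))/(-4501/9637) = -36862/6329 - 72352000*(-9637/4501) = -36862/6329 + 99608032000/643 = 630419210825734/4069547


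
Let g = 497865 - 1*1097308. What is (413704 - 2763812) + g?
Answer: -2949551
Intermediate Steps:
g = -599443 (g = 497865 - 1097308 = -599443)
(413704 - 2763812) + g = (413704 - 2763812) - 599443 = -2350108 - 599443 = -2949551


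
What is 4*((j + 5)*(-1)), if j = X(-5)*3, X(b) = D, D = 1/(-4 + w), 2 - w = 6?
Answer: -37/2 ≈ -18.500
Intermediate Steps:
w = -4 (w = 2 - 1*6 = 2 - 6 = -4)
D = -1/8 (D = 1/(-4 - 4) = 1/(-8) = -1/8 ≈ -0.12500)
X(b) = -1/8
j = -3/8 (j = -1/8*3 = -3/8 ≈ -0.37500)
4*((j + 5)*(-1)) = 4*((-3/8 + 5)*(-1)) = 4*((37/8)*(-1)) = 4*(-37/8) = -37/2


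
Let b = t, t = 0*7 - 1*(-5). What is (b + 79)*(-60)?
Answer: -5040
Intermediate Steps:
t = 5 (t = 0 + 5 = 5)
b = 5
(b + 79)*(-60) = (5 + 79)*(-60) = 84*(-60) = -5040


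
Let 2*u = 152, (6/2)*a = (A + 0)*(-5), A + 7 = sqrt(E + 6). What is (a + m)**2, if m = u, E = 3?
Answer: 61504/9 ≈ 6833.8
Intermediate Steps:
A = -4 (A = -7 + sqrt(3 + 6) = -7 + sqrt(9) = -7 + 3 = -4)
a = 20/3 (a = ((-4 + 0)*(-5))/3 = (-4*(-5))/3 = (1/3)*20 = 20/3 ≈ 6.6667)
u = 76 (u = (1/2)*152 = 76)
m = 76
(a + m)**2 = (20/3 + 76)**2 = (248/3)**2 = 61504/9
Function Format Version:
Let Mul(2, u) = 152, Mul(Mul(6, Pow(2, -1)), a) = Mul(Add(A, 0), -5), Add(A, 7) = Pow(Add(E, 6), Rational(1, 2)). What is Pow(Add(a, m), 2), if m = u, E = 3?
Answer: Rational(61504, 9) ≈ 6833.8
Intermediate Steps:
A = -4 (A = Add(-7, Pow(Add(3, 6), Rational(1, 2))) = Add(-7, Pow(9, Rational(1, 2))) = Add(-7, 3) = -4)
a = Rational(20, 3) (a = Mul(Rational(1, 3), Mul(Add(-4, 0), -5)) = Mul(Rational(1, 3), Mul(-4, -5)) = Mul(Rational(1, 3), 20) = Rational(20, 3) ≈ 6.6667)
u = 76 (u = Mul(Rational(1, 2), 152) = 76)
m = 76
Pow(Add(a, m), 2) = Pow(Add(Rational(20, 3), 76), 2) = Pow(Rational(248, 3), 2) = Rational(61504, 9)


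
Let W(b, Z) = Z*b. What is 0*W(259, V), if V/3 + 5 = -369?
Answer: 0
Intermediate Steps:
V = -1122 (V = -15 + 3*(-369) = -15 - 1107 = -1122)
0*W(259, V) = 0*(-1122*259) = 0*(-290598) = 0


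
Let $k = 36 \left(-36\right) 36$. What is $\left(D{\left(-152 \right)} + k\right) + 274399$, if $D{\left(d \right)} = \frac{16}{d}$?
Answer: $\frac{4327115}{19} \approx 2.2774 \cdot 10^{5}$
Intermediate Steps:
$k = -46656$ ($k = \left(-1296\right) 36 = -46656$)
$\left(D{\left(-152 \right)} + k\right) + 274399 = \left(\frac{16}{-152} - 46656\right) + 274399 = \left(16 \left(- \frac{1}{152}\right) - 46656\right) + 274399 = \left(- \frac{2}{19} - 46656\right) + 274399 = - \frac{886466}{19} + 274399 = \frac{4327115}{19}$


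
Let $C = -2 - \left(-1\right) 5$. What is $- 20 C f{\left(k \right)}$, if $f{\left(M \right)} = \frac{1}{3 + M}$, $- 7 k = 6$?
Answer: $-28$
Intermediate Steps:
$k = - \frac{6}{7}$ ($k = \left(- \frac{1}{7}\right) 6 = - \frac{6}{7} \approx -0.85714$)
$C = 3$ ($C = -2 - -5 = -2 + 5 = 3$)
$- 20 C f{\left(k \right)} = \frac{\left(-20\right) 3}{3 - \frac{6}{7}} = - \frac{60}{\frac{15}{7}} = \left(-60\right) \frac{7}{15} = -28$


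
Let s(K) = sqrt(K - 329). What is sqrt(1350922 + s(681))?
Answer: sqrt(1350922 + 4*sqrt(22)) ≈ 1162.3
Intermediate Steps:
s(K) = sqrt(-329 + K)
sqrt(1350922 + s(681)) = sqrt(1350922 + sqrt(-329 + 681)) = sqrt(1350922 + sqrt(352)) = sqrt(1350922 + 4*sqrt(22))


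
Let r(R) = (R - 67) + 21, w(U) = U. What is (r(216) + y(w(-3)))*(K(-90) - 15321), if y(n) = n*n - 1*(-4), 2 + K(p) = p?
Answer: -2820579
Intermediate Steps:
K(p) = -2 + p
r(R) = -46 + R (r(R) = (-67 + R) + 21 = -46 + R)
y(n) = 4 + n² (y(n) = n² + 4 = 4 + n²)
(r(216) + y(w(-3)))*(K(-90) - 15321) = ((-46 + 216) + (4 + (-3)²))*((-2 - 90) - 15321) = (170 + (4 + 9))*(-92 - 15321) = (170 + 13)*(-15413) = 183*(-15413) = -2820579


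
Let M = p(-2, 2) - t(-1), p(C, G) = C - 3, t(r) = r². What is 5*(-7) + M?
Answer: -41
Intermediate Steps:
p(C, G) = -3 + C
M = -6 (M = (-3 - 2) - 1*(-1)² = -5 - 1*1 = -5 - 1 = -6)
5*(-7) + M = 5*(-7) - 6 = -35 - 6 = -41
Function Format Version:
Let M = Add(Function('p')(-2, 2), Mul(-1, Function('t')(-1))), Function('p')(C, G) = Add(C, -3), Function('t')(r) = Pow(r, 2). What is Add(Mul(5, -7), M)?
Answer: -41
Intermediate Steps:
Function('p')(C, G) = Add(-3, C)
M = -6 (M = Add(Add(-3, -2), Mul(-1, Pow(-1, 2))) = Add(-5, Mul(-1, 1)) = Add(-5, -1) = -6)
Add(Mul(5, -7), M) = Add(Mul(5, -7), -6) = Add(-35, -6) = -41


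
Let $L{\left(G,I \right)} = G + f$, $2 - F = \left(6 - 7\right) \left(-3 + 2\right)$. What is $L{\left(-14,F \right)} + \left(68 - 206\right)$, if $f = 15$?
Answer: $-137$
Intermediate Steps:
$F = 1$ ($F = 2 - \left(6 - 7\right) \left(-3 + 2\right) = 2 - \left(-1\right) \left(-1\right) = 2 - 1 = 1$)
$L{\left(G,I \right)} = 15 + G$ ($L{\left(G,I \right)} = G + 15 = 15 + G$)
$L{\left(-14,F \right)} + \left(68 - 206\right) = \left(15 - 14\right) + \left(68 - 206\right) = 1 - 138 = -137$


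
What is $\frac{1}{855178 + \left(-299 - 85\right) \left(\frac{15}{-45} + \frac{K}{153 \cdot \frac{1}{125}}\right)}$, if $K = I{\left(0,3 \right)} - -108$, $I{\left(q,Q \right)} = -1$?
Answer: $\frac{51}{41908606} \approx 1.2169 \cdot 10^{-6}$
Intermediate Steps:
$K = 107$ ($K = -1 - -108 = -1 + 108 = 107$)
$\frac{1}{855178 + \left(-299 - 85\right) \left(\frac{15}{-45} + \frac{K}{153 \cdot \frac{1}{125}}\right)} = \frac{1}{855178 + \left(-299 - 85\right) \left(\frac{15}{-45} + \frac{107}{153 \cdot \frac{1}{125}}\right)} = \frac{1}{855178 - 384 \left(15 \left(- \frac{1}{45}\right) + \frac{107}{153 \cdot \frac{1}{125}}\right)} = \frac{1}{855178 - 384 \left(- \frac{1}{3} + \frac{107}{\frac{153}{125}}\right)} = \frac{1}{855178 - 384 \left(- \frac{1}{3} + 107 \cdot \frac{125}{153}\right)} = \frac{1}{855178 - 384 \left(- \frac{1}{3} + \frac{13375}{153}\right)} = \frac{1}{855178 - \frac{1705472}{51}} = \frac{1}{\frac{41908606}{51}} = \frac{51}{41908606}$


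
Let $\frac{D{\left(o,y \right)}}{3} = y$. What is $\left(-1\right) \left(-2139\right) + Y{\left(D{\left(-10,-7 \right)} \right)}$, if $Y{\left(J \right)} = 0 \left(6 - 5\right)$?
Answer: $2139$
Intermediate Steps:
$D{\left(o,y \right)} = 3 y$
$Y{\left(J \right)} = 0$ ($Y{\left(J \right)} = 0 \cdot 1 = 0$)
$\left(-1\right) \left(-2139\right) + Y{\left(D{\left(-10,-7 \right)} \right)} = \left(-1\right) \left(-2139\right) + 0 = 2139 + 0 = 2139$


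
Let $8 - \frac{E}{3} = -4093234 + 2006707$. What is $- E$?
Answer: $-6259605$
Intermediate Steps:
$E = 6259605$ ($E = 24 - 3 \left(-4093234 + 2006707\right) = 24 - -6259581 = 24 + 6259581 = 6259605$)
$- E = \left(-1\right) 6259605 = -6259605$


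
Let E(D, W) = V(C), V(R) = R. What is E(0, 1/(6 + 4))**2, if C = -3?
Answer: 9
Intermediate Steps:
E(D, W) = -3
E(0, 1/(6 + 4))**2 = (-3)**2 = 9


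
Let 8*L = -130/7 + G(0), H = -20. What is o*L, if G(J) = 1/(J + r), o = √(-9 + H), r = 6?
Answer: -773*I*√29/336 ≈ -12.389*I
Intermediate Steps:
o = I*√29 (o = √(-9 - 20) = √(-29) = I*√29 ≈ 5.3852*I)
G(J) = 1/(6 + J) (G(J) = 1/(J + 6) = 1/(6 + J))
L = -773/336 (L = (-130/7 + 1/(6 + 0))/8 = (-130/7 + 1/6)/8 = (-10*13/7 + ⅙)/8 = (-130/7 + ⅙)/8 = (⅛)*(-773/42) = -773/336 ≈ -2.3006)
o*L = (I*√29)*(-773/336) = -773*I*√29/336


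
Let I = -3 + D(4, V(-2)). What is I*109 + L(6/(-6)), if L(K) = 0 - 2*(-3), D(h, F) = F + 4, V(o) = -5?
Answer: -430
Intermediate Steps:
D(h, F) = 4 + F
L(K) = 6 (L(K) = 0 + 6 = 6)
I = -4 (I = -3 + (4 - 5) = -3 - 1 = -4)
I*109 + L(6/(-6)) = -4*109 + 6 = -436 + 6 = -430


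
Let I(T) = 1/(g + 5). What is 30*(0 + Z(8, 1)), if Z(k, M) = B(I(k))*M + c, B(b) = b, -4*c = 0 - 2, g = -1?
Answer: 45/2 ≈ 22.500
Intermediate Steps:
I(T) = 1/4 (I(T) = 1/(-1 + 5) = 1/4)
c = 1/2 (c = -(0 - 2)/4 = -1/4*(-2) = 1/2 ≈ 0.50000)
Z(k, M) = 1/2 + M/4 (Z(k, M) = M/4 + 1/2 = 1/2 + M/4)
30*(0 + Z(8, 1)) = 30*(0 + (1/2 + (1/4)*1)) = 30*(0 + (1/2 + 1/4)) = 30*(0 + 3/4) = 30*(3/4) = 45/2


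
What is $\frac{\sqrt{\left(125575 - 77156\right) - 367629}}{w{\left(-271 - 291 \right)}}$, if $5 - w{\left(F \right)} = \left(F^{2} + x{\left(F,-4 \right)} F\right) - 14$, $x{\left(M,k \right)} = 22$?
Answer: $- \frac{i \sqrt{319210}}{303461} \approx - 0.0018618 i$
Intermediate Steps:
$w{\left(F \right)} = 19 - F^{2} - 22 F$ ($w{\left(F \right)} = 5 - \left(\left(F^{2} + 22 F\right) - 14\right) = 5 - \left(-14 + F^{2} + 22 F\right) = 19 - F^{2} - 22 F$)
$\frac{\sqrt{\left(125575 - 77156\right) - 367629}}{w{\left(-271 - 291 \right)}} = \frac{\sqrt{\left(125575 - 77156\right) - 367629}}{19 - \left(-271 - 291\right)^{2} - 22 \left(-271 - 291\right)} = \frac{\sqrt{48419 - 367629}}{19 - \left(-562\right)^{2} - -12364} = \frac{\sqrt{-319210}}{19 - 315844 + 12364} = \frac{i \sqrt{319210}}{19 - 315844 + 12364} = \frac{i \sqrt{319210}}{-303461} = i \sqrt{319210} \left(- \frac{1}{303461}\right) = - \frac{i \sqrt{319210}}{303461}$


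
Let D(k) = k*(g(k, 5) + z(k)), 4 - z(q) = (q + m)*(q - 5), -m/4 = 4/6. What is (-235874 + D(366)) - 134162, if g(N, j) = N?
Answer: -48240396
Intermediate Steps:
m = -8/3 (m = -16/6 = -4*2/3 = -8/3 ≈ -2.6667)
z(q) = 4 - (-5 + q)*(-8/3 + q) (z(q) = 4 - (q - 8/3)*(q - 5) = 4 - (-8/3 + q)*(-5 + q) = 4 - (-5 + q)*(-8/3 + q))
D(k) = k*(-28/3 - k**2 + 26*k/3) (D(k) = k*(k + (-28/3 - k**2 + 23*k/3)) = k*(-28/3 - k**2 + 26*k/3))
(-235874 + D(366)) - 134162 = (-235874 + (1/3)*366*(-28 - 3*366**2 + 26*366)) - 134162 = (-235874 + (1/3)*366*(-28 - 3*133956 + 9516)) - 134162 = (-235874 + (1/3)*366*(-28 - 401868 + 9516)) - 134162 = (-235874 + (1/3)*366*(-392380)) - 134162 = (-235874 - 47870360) - 134162 = -48106234 - 134162 = -48240396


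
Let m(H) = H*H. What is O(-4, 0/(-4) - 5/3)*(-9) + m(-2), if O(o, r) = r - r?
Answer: 4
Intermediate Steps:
m(H) = H**2
O(o, r) = 0
O(-4, 0/(-4) - 5/3)*(-9) + m(-2) = 0*(-9) + (-2)**2 = 0 + 4 = 4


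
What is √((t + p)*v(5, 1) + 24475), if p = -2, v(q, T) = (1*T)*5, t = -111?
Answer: √23910 ≈ 154.63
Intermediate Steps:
v(q, T) = 5*T (v(q, T) = T*5 = 5*T)
√((t + p)*v(5, 1) + 24475) = √((-111 - 2)*(5*1) + 24475) = √(-113*5 + 24475) = √(-565 + 24475) = √23910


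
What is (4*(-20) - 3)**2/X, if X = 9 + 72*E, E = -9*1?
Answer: -6889/639 ≈ -10.781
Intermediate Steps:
E = -9
X = -639 (X = 9 + 72*(-9) = 9 - 648 = -639)
(4*(-20) - 3)**2/X = (4*(-20) - 3)**2/(-639) = (-80 - 3)**2*(-1/639) = (-83)**2*(-1/639) = 6889*(-1/639) = -6889/639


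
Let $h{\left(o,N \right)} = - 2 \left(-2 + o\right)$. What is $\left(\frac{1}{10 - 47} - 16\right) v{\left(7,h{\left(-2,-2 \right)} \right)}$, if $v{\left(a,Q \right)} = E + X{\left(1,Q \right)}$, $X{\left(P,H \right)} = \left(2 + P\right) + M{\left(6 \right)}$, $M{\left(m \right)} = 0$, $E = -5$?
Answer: $\frac{1186}{37} \approx 32.054$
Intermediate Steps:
$h{\left(o,N \right)} = 4 - 2 o$
$X{\left(P,H \right)} = 2 + P$ ($X{\left(P,H \right)} = \left(2 + P\right) + 0 = 2 + P$)
$v{\left(a,Q \right)} = -2$ ($v{\left(a,Q \right)} = -5 + \left(2 + 1\right) = -5 + 3 = -2$)
$\left(\frac{1}{10 - 47} - 16\right) v{\left(7,h{\left(-2,-2 \right)} \right)} = \left(\frac{1}{10 - 47} - 16\right) \left(-2\right) = \left(\frac{1}{-37} - 16\right) \left(-2\right) = \left(- \frac{1}{37} - 16\right) \left(-2\right) = \left(- \frac{593}{37}\right) \left(-2\right) = \frac{1186}{37}$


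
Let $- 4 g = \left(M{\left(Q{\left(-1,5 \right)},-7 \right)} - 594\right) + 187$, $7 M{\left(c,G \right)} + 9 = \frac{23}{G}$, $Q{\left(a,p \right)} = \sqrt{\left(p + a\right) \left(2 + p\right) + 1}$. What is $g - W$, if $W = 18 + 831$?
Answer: $- \frac{146375}{196} \approx -746.81$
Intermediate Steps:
$Q{\left(a,p \right)} = \sqrt{1 + \left(2 + p\right) \left(a + p\right)}$ ($Q{\left(a,p \right)} = \sqrt{\left(a + p\right) \left(2 + p\right) + 1} = \sqrt{\left(2 + p\right) \left(a + p\right) + 1} = \sqrt{1 + \left(2 + p\right) \left(a + p\right)}$)
$M{\left(c,G \right)} = - \frac{9}{7} + \frac{23}{7 G}$ ($M{\left(c,G \right)} = - \frac{9}{7} + \frac{23 \frac{1}{G}}{7} = - \frac{9}{7} + \frac{23}{7 G}$)
$g = \frac{20029}{196}$ ($g = - \frac{\left(\frac{23 - -63}{7 \left(-7\right)} - 594\right) + 187}{4} = - \frac{\left(\frac{1}{7} \left(- \frac{1}{7}\right) \left(23 + 63\right) - 594\right) + 187}{4} = - \frac{\left(\frac{1}{7} \left(- \frac{1}{7}\right) 86 - 594\right) + 187}{4} = - \frac{\left(- \frac{86}{49} - 594\right) + 187}{4} = - \frac{- \frac{29192}{49} + 187}{4} = \left(- \frac{1}{4}\right) \left(- \frac{20029}{49}\right) = \frac{20029}{196} \approx 102.19$)
$W = 849$
$g - W = \frac{20029}{196} - 849 = - \frac{146375}{196}$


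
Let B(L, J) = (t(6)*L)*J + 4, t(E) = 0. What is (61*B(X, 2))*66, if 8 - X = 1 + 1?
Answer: 16104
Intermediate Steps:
X = 6 (X = 8 - (1 + 1) = 8 - 1*2 = 8 - 2 = 6)
B(L, J) = 4 (B(L, J) = (0*L)*J + 4 = 0*J + 4 = 0 + 4 = 4)
(61*B(X, 2))*66 = (61*4)*66 = 244*66 = 16104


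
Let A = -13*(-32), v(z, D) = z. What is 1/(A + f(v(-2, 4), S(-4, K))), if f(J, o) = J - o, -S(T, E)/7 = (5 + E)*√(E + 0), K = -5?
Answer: 1/414 ≈ 0.0024155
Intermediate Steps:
S(T, E) = -7*√E*(5 + E) (S(T, E) = -7*(5 + E)*√(E + 0) = -7*(5 + E)*√E = -7*√E*(5 + E))
A = 416
1/(A + f(v(-2, 4), S(-4, K))) = 1/(416 + (-2 - 7*√(-5)*(-5 - 1*(-5)))) = 1/(416 + (-2 - 7*I*√5*(-5 + 5))) = 1/(416 + (-2 - 7*I*√5*0)) = 1/(416 + (-2 - 1*0)) = 1/(416 + (-2 + 0)) = 1/(416 - 2) = 1/414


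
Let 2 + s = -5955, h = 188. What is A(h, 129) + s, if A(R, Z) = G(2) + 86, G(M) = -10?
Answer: -5881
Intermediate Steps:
s = -5957 (s = -2 - 5955 = -5957)
A(R, Z) = 76 (A(R, Z) = -10 + 86 = 76)
A(h, 129) + s = 76 - 5957 = -5881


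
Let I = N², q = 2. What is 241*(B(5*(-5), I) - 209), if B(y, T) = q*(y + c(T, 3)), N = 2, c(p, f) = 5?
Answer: -60009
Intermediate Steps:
I = 4 (I = 2² = 4)
B(y, T) = 10 + 2*y (B(y, T) = 2*(y + 5) = 2*(5 + y) = 10 + 2*y)
241*(B(5*(-5), I) - 209) = 241*((10 + 2*(5*(-5))) - 209) = 241*((10 + 2*(-25)) - 209) = 241*((10 - 50) - 209) = 241*(-40 - 209) = 241*(-249) = -60009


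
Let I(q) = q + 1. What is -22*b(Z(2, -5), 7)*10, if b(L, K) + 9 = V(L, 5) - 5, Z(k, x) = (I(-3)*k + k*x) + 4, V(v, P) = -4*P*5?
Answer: 25080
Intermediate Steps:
I(q) = 1 + q
V(v, P) = -20*P
Z(k, x) = 4 - 2*k + k*x (Z(k, x) = ((1 - 3)*k + k*x) + 4 = (-2*k + k*x) + 4 = 4 - 2*k + k*x)
b(L, K) = -114 (b(L, K) = -9 + (-20*5 - 5) = -9 + (-100 - 5) = -9 - 105 = -114)
-22*b(Z(2, -5), 7)*10 = -22*(-114)*10 = 2508*10 = 25080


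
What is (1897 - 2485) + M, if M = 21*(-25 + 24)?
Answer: -609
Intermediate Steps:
M = -21 (M = 21*(-1) = -21)
(1897 - 2485) + M = (1897 - 2485) - 21 = -588 - 21 = -609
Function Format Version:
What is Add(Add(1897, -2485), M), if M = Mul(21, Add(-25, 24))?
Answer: -609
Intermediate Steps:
M = -21 (M = Mul(21, -1) = -21)
Add(Add(1897, -2485), M) = Add(Add(1897, -2485), -21) = Add(-588, -21) = -609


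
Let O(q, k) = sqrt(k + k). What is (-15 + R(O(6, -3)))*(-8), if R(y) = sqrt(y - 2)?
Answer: 120 - 8*sqrt(-2 + I*sqrt(6)) ≈ 113.9 - 12.853*I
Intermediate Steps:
O(q, k) = sqrt(2)*sqrt(k) (O(q, k) = sqrt(2*k) = sqrt(2)*sqrt(k))
R(y) = sqrt(-2 + y)
(-15 + R(O(6, -3)))*(-8) = (-15 + sqrt(-2 + sqrt(2)*sqrt(-3)))*(-8) = (-15 + sqrt(-2 + sqrt(2)*(I*sqrt(3))))*(-8) = (-15 + sqrt(-2 + I*sqrt(6)))*(-8) = 120 - 8*sqrt(-2 + I*sqrt(6))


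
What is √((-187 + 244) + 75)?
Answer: 2*√33 ≈ 11.489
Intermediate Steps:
√((-187 + 244) + 75) = √(57 + 75) = √132 = 2*√33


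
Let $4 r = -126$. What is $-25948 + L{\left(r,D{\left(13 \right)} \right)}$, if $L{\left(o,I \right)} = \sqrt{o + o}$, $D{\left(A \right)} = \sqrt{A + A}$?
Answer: $-25948 + 3 i \sqrt{7} \approx -25948.0 + 7.9373 i$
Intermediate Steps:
$r = - \frac{63}{2}$ ($r = \frac{1}{4} \left(-126\right) = - \frac{63}{2} \approx -31.5$)
$D{\left(A \right)} = \sqrt{2} \sqrt{A}$ ($D{\left(A \right)} = \sqrt{2 A} = \sqrt{2} \sqrt{A}$)
$L{\left(o,I \right)} = \sqrt{2} \sqrt{o}$ ($L{\left(o,I \right)} = \sqrt{2 o} = \sqrt{2} \sqrt{o}$)
$-25948 + L{\left(r,D{\left(13 \right)} \right)} = -25948 + \sqrt{2} \sqrt{- \frac{63}{2}} = -25948 + \sqrt{2} \frac{3 i \sqrt{14}}{2} = -25948 + 3 i \sqrt{7}$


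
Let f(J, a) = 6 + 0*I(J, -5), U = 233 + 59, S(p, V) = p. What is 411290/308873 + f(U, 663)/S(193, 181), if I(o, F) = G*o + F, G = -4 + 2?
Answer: 81232208/59612489 ≈ 1.3627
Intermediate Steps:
G = -2
I(o, F) = F - 2*o (I(o, F) = -2*o + F = F - 2*o)
U = 292
f(J, a) = 6 (f(J, a) = 6 + 0*(-5 - 2*J) = 6 + 0 = 6)
411290/308873 + f(U, 663)/S(193, 181) = 411290/308873 + 6/193 = 81232208/59612489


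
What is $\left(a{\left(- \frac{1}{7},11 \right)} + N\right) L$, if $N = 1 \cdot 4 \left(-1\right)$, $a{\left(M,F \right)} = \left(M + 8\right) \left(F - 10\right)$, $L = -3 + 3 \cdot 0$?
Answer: $- \frac{81}{7} \approx -11.571$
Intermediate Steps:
$L = -3$ ($L = -3 + 0 = -3$)
$a{\left(M,F \right)} = \left(-10 + F\right) \left(8 + M\right)$ ($a{\left(M,F \right)} = \left(8 + M\right) \left(-10 + F\right) = \left(-10 + F\right) \left(8 + M\right)$)
$N = -4$ ($N = 4 \left(-1\right) = -4$)
$\left(a{\left(- \frac{1}{7},11 \right)} + N\right) L = \left(\left(-80 - 10 \left(- \frac{1}{7}\right) + 8 \cdot 11 + 11 \left(- \frac{1}{7}\right)\right) - 4\right) \left(-3\right) = \left(\left(-80 - 10 \left(\left(-1\right) \frac{1}{7}\right) + 88 + 11 \left(\left(-1\right) \frac{1}{7}\right)\right) - 4\right) \left(-3\right) = \left(\left(-80 - - \frac{10}{7} + 88 + 11 \left(- \frac{1}{7}\right)\right) - 4\right) \left(-3\right) = \left(\left(-80 + \frac{10}{7} + 88 - \frac{11}{7}\right) - 4\right) \left(-3\right) = \left(\frac{55}{7} - 4\right) \left(-3\right) = \frac{27}{7} \left(-3\right) = - \frac{81}{7}$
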